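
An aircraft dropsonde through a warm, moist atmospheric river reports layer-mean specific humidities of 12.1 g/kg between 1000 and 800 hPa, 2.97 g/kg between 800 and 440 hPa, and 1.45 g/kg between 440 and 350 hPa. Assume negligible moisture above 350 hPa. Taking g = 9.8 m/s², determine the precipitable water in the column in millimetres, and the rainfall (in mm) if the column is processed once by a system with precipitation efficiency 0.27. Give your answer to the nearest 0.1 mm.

PW ≈ 36.9 mm; rainfall ≈ 10.0 mm

Precipitable water is the column-integrated vapour mass per unit area: PW = (1/g) Σ q̄ Δp, with q in kg/kg and Δp in Pa (1 kg/m² of water = 1 mm).
Layer 1000–800 hPa: Δp = 200 hPa = 20000 Pa, q̄ = 0.0121 kg/kg → 0.0121 × 20000 / 9.8 = 24.69 mm
Layer 800–440 hPa: Δp = 360 hPa = 36000 Pa, q̄ = 0.00297 kg/kg → 0.00297 × 36000 / 9.8 = 10.91 mm
Layer 440–350 hPa: Δp = 90 hPa = 9000 Pa, q̄ = 0.00145 kg/kg → 0.00145 × 9000 / 9.8 = 1.33 mm
PW = 24.69 + 10.91 + 1.33 = 36.93 ≈ 36.9 mm.
Rainfall = ε × PW = 0.27 × 36.9 = 10.0 mm.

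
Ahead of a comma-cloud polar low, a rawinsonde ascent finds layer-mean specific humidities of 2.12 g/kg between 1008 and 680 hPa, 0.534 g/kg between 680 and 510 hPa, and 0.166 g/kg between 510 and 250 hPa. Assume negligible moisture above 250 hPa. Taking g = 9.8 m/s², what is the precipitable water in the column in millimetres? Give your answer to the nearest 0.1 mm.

PW ≈ 8.5 mm

Precipitable water is the column-integrated vapour mass per unit area: PW = (1/g) Σ q̄ Δp, with q in kg/kg and Δp in Pa (1 kg/m² of water = 1 mm).
Layer 1008–680 hPa: Δp = 328 hPa = 32800 Pa, q̄ = 0.00212 kg/kg → 0.00212 × 32800 / 9.8 = 7.10 mm
Layer 680–510 hPa: Δp = 170 hPa = 17000 Pa, q̄ = 0.000534 kg/kg → 0.000534 × 17000 / 9.8 = 0.93 mm
Layer 510–250 hPa: Δp = 260 hPa = 26000 Pa, q̄ = 0.000166 kg/kg → 0.000166 × 26000 / 9.8 = 0.44 mm
PW = 7.10 + 0.93 + 0.44 = 8.47 ≈ 8.5 mm.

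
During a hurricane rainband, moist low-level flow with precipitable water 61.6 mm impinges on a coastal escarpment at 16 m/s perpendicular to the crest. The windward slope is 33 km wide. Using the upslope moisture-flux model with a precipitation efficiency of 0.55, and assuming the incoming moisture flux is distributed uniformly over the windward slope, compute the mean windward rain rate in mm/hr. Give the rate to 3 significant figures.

Incoming column moisture flux per unit ridge length: F = V × PW = 16 × 61.6 = 985.6 mm·m/s.
Spread over the 33 km slope with efficiency ε = 0.55: R = ε·F/W = 0.55 × 985.6 / 33000 m = 1.643e-02 mm/s.
R = 1.643e-02 × 3600 = 59.1 mm/hr.

R ≈ 59.1 mm/hr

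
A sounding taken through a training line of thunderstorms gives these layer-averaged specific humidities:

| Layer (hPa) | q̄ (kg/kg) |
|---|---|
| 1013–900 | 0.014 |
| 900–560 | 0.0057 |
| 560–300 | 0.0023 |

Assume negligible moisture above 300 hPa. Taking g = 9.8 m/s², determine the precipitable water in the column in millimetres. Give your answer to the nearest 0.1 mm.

Precipitable water is the column-integrated vapour mass per unit area: PW = (1/g) Σ q̄ Δp, with q in kg/kg and Δp in Pa (1 kg/m² of water = 1 mm).
Layer 1013–900 hPa: Δp = 113 hPa = 11300 Pa, q̄ = 0.014 kg/kg → 0.014 × 11300 / 9.8 = 16.14 mm
Layer 900–560 hPa: Δp = 340 hPa = 34000 Pa, q̄ = 0.0057 kg/kg → 0.0057 × 34000 / 9.8 = 19.78 mm
Layer 560–300 hPa: Δp = 260 hPa = 26000 Pa, q̄ = 0.0023 kg/kg → 0.0023 × 26000 / 9.8 = 6.10 mm
PW = 16.14 + 19.78 + 6.10 = 42.02 ≈ 42.0 mm.

PW ≈ 42.0 mm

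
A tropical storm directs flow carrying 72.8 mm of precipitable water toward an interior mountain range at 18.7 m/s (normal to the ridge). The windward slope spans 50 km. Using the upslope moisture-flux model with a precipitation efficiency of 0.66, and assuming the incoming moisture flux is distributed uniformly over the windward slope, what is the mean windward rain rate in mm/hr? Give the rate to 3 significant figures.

R ≈ 64.7 mm/hr

Incoming column moisture flux per unit ridge length: F = V × PW = 18.7 × 72.8 = 1361.36 mm·m/s.
Spread over the 50 km slope with efficiency ε = 0.66: R = ε·F/W = 0.66 × 1361.36 / 50000 m = 1.797e-02 mm/s.
R = 1.797e-02 × 3600 = 64.7 mm/hr.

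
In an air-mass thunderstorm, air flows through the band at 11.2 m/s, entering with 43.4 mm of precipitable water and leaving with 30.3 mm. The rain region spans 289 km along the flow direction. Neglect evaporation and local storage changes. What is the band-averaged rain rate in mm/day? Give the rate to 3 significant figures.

Column moisture flux per unit crosswind length is F = V × PW.
Inflow: F_in = 11.2 × 43.4 = 486.08 mm·m/s
Outflow: F_out = 11.2 × 30.3 = 339.36 mm·m/s
Steady-state rate R = (F_in − F_out)/L = (486.08 − 339.36) / 289000 m = 5.077e-04 mm/s.
R = 5.077e-04 × 3600 × 24 = 43.9 mm/day.

R ≈ 43.9 mm/day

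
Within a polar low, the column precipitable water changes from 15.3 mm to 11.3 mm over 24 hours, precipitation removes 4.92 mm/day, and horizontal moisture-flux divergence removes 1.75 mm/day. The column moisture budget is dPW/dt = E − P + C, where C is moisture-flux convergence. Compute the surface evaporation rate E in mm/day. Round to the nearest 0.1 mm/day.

dPW/dt = (11.3 − 15.3) mm / (24/24 day) = -4.000 mm/day.
E = dPW/dt + P − C = (-4.000) + 4.92 − (-1.75) = 2.7 mm/day.

E ≈ 2.7 mm/day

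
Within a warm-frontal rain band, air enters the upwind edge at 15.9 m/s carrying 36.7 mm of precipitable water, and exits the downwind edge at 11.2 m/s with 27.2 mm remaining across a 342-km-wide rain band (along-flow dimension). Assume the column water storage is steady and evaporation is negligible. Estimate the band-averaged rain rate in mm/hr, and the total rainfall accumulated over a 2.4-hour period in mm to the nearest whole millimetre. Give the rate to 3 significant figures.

Column moisture flux per unit crosswind length is F = V × PW.
Inflow: F_in = 15.9 × 36.7 = 583.53 mm·m/s
Outflow: F_out = 11.2 × 27.2 = 304.64 mm·m/s
Steady-state rate R = (F_in − F_out)/L = (583.53 − 304.64) / 342000 m = 8.155e-04 mm/s.
R = 8.155e-04 × 3600 = 2.94 mm/hr.
Over 2.4 h: total = 2.94 × 2.4 = 7.056 ≈ 7 mm.

R ≈ 2.94 mm/hr; total ≈ 7 mm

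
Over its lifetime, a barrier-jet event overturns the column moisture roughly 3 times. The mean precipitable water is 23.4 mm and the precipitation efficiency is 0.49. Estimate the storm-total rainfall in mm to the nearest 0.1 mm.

rainfall ≈ 34.4 mm

Each cycle deposits ε × PW = 0.49 × 23.4 = 11.466 mm.
Over 3 cycles: 3 × 11.466 = 34.4 mm.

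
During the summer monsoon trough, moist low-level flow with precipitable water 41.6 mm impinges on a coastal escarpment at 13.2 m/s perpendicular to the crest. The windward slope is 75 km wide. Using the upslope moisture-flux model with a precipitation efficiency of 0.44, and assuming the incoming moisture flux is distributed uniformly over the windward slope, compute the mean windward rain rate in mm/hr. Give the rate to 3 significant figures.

Incoming column moisture flux per unit ridge length: F = V × PW = 13.2 × 41.6 = 549.12 mm·m/s.
Spread over the 75 km slope with efficiency ε = 0.44: R = ε·F/W = 0.44 × 549.12 / 75000 m = 3.222e-03 mm/s.
R = 3.222e-03 × 3600 = 11.6 mm/hr.

R ≈ 11.6 mm/hr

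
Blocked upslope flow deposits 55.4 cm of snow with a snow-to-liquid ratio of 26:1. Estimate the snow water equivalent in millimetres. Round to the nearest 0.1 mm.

SWE = snow depth / ratio = 55.4 cm / 26 = 2.131 cm = 21.3 mm.

SWE ≈ 21.3 mm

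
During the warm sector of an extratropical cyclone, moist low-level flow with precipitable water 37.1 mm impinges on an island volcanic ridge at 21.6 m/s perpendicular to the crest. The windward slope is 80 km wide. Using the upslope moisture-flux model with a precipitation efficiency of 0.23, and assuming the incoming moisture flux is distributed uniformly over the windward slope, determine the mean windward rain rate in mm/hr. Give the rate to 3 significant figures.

Incoming column moisture flux per unit ridge length: F = V × PW = 21.6 × 37.1 = 801.36 mm·m/s.
Spread over the 80 km slope with efficiency ε = 0.23: R = ε·F/W = 0.23 × 801.36 / 80000 m = 2.304e-03 mm/s.
R = 2.304e-03 × 3600 = 8.29 mm/hr.

R ≈ 8.29 mm/hr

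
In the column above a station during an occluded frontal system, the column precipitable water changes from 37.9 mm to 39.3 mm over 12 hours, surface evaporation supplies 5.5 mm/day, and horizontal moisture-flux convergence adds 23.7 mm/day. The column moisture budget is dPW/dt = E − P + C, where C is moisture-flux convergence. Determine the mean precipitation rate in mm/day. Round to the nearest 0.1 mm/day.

P ≈ 26.4 mm/day

dPW/dt = (39.3 − 37.9) mm / (12/24 day) = +2.800 mm/day.
P = E + C − dPW/dt = 5.5 + (23.7) − (+2.800) = 26.4 mm/day.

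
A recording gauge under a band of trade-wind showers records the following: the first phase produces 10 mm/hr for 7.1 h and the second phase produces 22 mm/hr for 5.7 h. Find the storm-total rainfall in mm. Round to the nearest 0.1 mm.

total ≈ 196.4 mm

Total = Σ Rᵢ Δtᵢ = 10 × 7.1 + 22 × 5.7
      = 71 + 125.4 = 196.4 mm.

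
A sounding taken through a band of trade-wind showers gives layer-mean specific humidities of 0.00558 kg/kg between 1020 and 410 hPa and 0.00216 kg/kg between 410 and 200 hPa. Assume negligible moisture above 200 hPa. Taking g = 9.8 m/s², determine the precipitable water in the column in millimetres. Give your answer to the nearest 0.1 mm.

Precipitable water is the column-integrated vapour mass per unit area: PW = (1/g) Σ q̄ Δp, with q in kg/kg and Δp in Pa (1 kg/m² of water = 1 mm).
Layer 1020–410 hPa: Δp = 610 hPa = 61000 Pa, q̄ = 0.00558 kg/kg → 0.00558 × 61000 / 9.8 = 34.73 mm
Layer 410–200 hPa: Δp = 210 hPa = 21000 Pa, q̄ = 0.00216 kg/kg → 0.00216 × 21000 / 9.8 = 4.63 mm
PW = 34.73 + 4.63 = 39.36 ≈ 39.4 mm.

PW ≈ 39.4 mm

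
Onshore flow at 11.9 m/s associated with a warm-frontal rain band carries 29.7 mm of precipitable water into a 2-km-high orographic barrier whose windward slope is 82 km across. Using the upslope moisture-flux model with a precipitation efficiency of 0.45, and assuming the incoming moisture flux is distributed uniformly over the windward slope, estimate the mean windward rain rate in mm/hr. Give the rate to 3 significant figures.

R ≈ 6.98 mm/hr

Incoming column moisture flux per unit ridge length: F = V × PW = 11.9 × 29.7 = 353.43 mm·m/s.
Spread over the 82 km slope with efficiency ε = 0.45: R = ε·F/W = 0.45 × 353.43 / 82000 m = 1.940e-03 mm/s.
R = 1.940e-03 × 3600 = 6.98 mm/hr.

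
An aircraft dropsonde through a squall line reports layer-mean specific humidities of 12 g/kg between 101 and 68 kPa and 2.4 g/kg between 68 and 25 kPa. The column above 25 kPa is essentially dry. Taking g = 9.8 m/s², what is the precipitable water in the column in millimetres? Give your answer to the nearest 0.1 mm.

Precipitable water is the column-integrated vapour mass per unit area: PW = (1/g) Σ q̄ Δp, with q in kg/kg and Δp in Pa (1 kg/m² of water = 1 mm).
Layer 101–68 kPa: Δp = 330 hPa = 33000 Pa, q̄ = 0.012 kg/kg → 0.012 × 33000 / 9.8 = 40.41 mm
Layer 68–25 kPa: Δp = 430 hPa = 43000 Pa, q̄ = 0.0024 kg/kg → 0.0024 × 43000 / 9.8 = 10.53 mm
PW = 40.41 + 10.53 = 50.94 ≈ 50.9 mm.

PW ≈ 50.9 mm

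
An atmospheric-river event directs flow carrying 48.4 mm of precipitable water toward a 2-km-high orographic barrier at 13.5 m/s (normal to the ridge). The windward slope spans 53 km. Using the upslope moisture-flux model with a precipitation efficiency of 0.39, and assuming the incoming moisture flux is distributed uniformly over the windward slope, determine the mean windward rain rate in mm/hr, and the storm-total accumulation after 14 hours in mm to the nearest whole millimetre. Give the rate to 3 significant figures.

R ≈ 17.3 mm/hr; total ≈ 242 mm

Incoming column moisture flux per unit ridge length: F = V × PW = 13.5 × 48.4 = 653.4 mm·m/s.
Spread over the 53 km slope with efficiency ε = 0.39: R = ε·F/W = 0.39 × 653.4 / 53000 m = 4.808e-03 mm/s.
R = 4.808e-03 × 3600 = 17.3 mm/hr.
Over 14 h: total = 17.3 × 14 = 242.2 ≈ 242 mm.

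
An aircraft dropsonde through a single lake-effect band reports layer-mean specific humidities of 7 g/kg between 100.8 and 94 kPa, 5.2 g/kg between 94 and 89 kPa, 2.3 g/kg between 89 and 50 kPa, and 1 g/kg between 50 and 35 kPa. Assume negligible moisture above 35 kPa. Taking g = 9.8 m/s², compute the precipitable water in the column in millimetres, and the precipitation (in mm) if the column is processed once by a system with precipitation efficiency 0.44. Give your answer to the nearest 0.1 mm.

PW ≈ 18.2 mm; precipitation ≈ 8.0 mm

Precipitable water is the column-integrated vapour mass per unit area: PW = (1/g) Σ q̄ Δp, with q in kg/kg and Δp in Pa (1 kg/m² of water = 1 mm).
Layer 100.8–94 kPa: Δp = 68 hPa = 6800 Pa, q̄ = 0.007 kg/kg → 0.007 × 6800 / 9.8 = 4.86 mm
Layer 94–89 kPa: Δp = 50 hPa = 5000 Pa, q̄ = 0.0052 kg/kg → 0.0052 × 5000 / 9.8 = 2.65 mm
Layer 89–50 kPa: Δp = 390 hPa = 39000 Pa, q̄ = 0.0023 kg/kg → 0.0023 × 39000 / 9.8 = 9.15 mm
Layer 50–35 kPa: Δp = 150 hPa = 15000 Pa, q̄ = 0.001 kg/kg → 0.001 × 15000 / 9.8 = 1.53 mm
PW = 4.86 + 2.65 + 9.15 + 1.53 = 18.19 ≈ 18.2 mm.
Precipitation = ε × PW = 0.44 × 18.2 = 8.0 mm.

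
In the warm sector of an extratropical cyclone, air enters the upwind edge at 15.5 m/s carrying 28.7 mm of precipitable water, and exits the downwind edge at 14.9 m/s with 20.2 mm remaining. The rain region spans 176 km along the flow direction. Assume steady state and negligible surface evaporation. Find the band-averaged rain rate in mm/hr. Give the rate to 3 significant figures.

Column moisture flux per unit crosswind length is F = V × PW.
Inflow: F_in = 15.5 × 28.7 = 444.85 mm·m/s
Outflow: F_out = 14.9 × 20.2 = 300.98 mm·m/s
Steady-state rate R = (F_in − F_out)/L = (444.85 − 300.98) / 176000 m = 8.174e-04 mm/s.
R = 8.174e-04 × 3600 = 2.94 mm/hr.

R ≈ 2.94 mm/hr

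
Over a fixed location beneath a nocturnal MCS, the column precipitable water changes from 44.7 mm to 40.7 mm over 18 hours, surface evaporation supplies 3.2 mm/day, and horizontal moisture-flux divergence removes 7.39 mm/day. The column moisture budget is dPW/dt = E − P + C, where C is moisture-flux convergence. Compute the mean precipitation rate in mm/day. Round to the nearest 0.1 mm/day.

P ≈ 1.1 mm/day

dPW/dt = (40.7 − 44.7) mm / (18/24 day) = -5.333 mm/day.
P = E + C − dPW/dt = 3.2 + (-7.39) − (-5.333) = 1.1 mm/day.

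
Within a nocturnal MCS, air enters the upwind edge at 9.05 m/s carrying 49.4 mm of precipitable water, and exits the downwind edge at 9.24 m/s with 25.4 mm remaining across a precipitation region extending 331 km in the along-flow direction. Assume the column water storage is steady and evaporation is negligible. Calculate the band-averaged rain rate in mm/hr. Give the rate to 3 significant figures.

R ≈ 2.31 mm/hr

Column moisture flux per unit crosswind length is F = V × PW.
Inflow: F_in = 9.05 × 49.4 = 447.07 mm·m/s
Outflow: F_out = 9.24 × 25.4 = 234.696 mm·m/s
Steady-state rate R = (F_in − F_out)/L = (447.07 − 234.696) / 331000 m = 6.416e-04 mm/s.
R = 6.416e-04 × 3600 = 2.31 mm/hr.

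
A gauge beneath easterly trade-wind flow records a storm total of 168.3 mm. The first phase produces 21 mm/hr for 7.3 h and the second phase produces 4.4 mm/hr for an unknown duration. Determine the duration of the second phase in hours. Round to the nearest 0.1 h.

duration ≈ 3.4 h

Known phases: 21 × 7.3 = 153.3 mm.
Remaining depth = 168.3 − 153.3 = 15 mm.
Duration = 15 / 4.4 = 3.4 h.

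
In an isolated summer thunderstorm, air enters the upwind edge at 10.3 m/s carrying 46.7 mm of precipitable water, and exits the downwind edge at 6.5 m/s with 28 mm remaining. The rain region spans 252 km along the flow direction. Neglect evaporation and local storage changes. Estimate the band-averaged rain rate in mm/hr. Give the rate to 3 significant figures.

R ≈ 4.27 mm/hr

Column moisture flux per unit crosswind length is F = V × PW.
Inflow: F_in = 10.3 × 46.7 = 481.01 mm·m/s
Outflow: F_out = 6.5 × 28 = 182 mm·m/s
Steady-state rate R = (F_in − F_out)/L = (481.01 − 182) / 252000 m = 1.187e-03 mm/s.
R = 1.187e-03 × 3600 = 4.27 mm/hr.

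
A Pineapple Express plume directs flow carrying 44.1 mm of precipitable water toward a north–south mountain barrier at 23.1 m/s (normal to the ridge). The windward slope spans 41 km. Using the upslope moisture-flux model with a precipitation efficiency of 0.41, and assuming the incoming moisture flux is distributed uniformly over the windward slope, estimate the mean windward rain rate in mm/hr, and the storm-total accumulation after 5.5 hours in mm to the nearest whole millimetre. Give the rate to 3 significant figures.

R ≈ 36.7 mm/hr; total ≈ 202 mm

Incoming column moisture flux per unit ridge length: F = V × PW = 23.1 × 44.1 = 1018.71 mm·m/s.
Spread over the 41 km slope with efficiency ε = 0.41: R = ε·F/W = 0.41 × 1018.71 / 41000 m = 1.019e-02 mm/s.
R = 1.019e-02 × 3600 = 36.7 mm/hr.
Over 5.5 h: total = 36.7 × 5.5 = 201.85 ≈ 202 mm.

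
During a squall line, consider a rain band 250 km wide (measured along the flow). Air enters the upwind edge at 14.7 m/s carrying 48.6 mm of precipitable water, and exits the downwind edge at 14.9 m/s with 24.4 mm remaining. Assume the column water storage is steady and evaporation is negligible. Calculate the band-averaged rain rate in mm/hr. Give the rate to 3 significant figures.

R ≈ 5.05 mm/hr

Column moisture flux per unit crosswind length is F = V × PW.
Inflow: F_in = 14.7 × 48.6 = 714.42 mm·m/s
Outflow: F_out = 14.9 × 24.4 = 363.56 mm·m/s
Steady-state rate R = (F_in − F_out)/L = (714.42 − 363.56) / 250000 m = 1.403e-03 mm/s.
R = 1.403e-03 × 3600 = 5.05 mm/hr.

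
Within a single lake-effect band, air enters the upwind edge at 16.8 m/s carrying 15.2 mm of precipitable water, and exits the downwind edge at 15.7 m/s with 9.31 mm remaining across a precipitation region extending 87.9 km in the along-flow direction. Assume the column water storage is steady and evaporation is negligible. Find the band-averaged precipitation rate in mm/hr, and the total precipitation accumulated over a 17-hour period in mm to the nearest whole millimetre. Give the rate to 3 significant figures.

R ≈ 4.47 mm/hr; total ≈ 76 mm

Column moisture flux per unit crosswind length is F = V × PW.
Inflow: F_in = 16.8 × 15.2 = 255.36 mm·m/s
Outflow: F_out = 15.7 × 9.31 = 146.167 mm·m/s
Steady-state rate R = (F_in − F_out)/L = (255.36 − 146.167) / 87900 m = 1.242e-03 mm/s.
R = 1.242e-03 × 3600 = 4.47 mm/hr.
Over 17 h: total = 4.47 × 17 = 75.99 ≈ 76 mm.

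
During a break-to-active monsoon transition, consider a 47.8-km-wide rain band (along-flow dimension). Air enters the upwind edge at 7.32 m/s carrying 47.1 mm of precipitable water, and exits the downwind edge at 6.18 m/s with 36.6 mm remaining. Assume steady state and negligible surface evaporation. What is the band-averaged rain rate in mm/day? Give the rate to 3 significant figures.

R ≈ 214 mm/day

Column moisture flux per unit crosswind length is F = V × PW.
Inflow: F_in = 7.32 × 47.1 = 344.772 mm·m/s
Outflow: F_out = 6.18 × 36.6 = 226.188 mm·m/s
Steady-state rate R = (F_in − F_out)/L = (344.772 − 226.188) / 47800 m = 2.481e-03 mm/s.
R = 2.481e-03 × 3600 × 24 = 214 mm/day.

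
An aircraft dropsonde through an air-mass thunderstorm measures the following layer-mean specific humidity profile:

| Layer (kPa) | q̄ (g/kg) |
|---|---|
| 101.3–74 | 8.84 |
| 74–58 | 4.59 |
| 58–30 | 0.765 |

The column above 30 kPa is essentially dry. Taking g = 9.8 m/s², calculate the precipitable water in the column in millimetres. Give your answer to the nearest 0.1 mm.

Precipitable water is the column-integrated vapour mass per unit area: PW = (1/g) Σ q̄ Δp, with q in kg/kg and Δp in Pa (1 kg/m² of water = 1 mm).
Layer 101.3–74 kPa: Δp = 273 hPa = 27300 Pa, q̄ = 0.00884 kg/kg → 0.00884 × 27300 / 9.8 = 24.63 mm
Layer 74–58 kPa: Δp = 160 hPa = 16000 Pa, q̄ = 0.00459 kg/kg → 0.00459 × 16000 / 9.8 = 7.49 mm
Layer 58–30 kPa: Δp = 280 hPa = 28000 Pa, q̄ = 0.000765 kg/kg → 0.000765 × 28000 / 9.8 = 2.19 mm
PW = 24.63 + 7.49 + 2.19 = 34.31 ≈ 34.3 mm.

PW ≈ 34.3 mm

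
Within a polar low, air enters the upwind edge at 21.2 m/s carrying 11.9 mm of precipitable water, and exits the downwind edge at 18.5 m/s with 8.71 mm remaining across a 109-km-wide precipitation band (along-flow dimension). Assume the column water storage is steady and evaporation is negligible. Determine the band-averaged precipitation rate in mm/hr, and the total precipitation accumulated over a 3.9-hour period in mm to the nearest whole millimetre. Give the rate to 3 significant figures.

Column moisture flux per unit crosswind length is F = V × PW.
Inflow: F_in = 21.2 × 11.9 = 252.28 mm·m/s
Outflow: F_out = 18.5 × 8.71 = 161.135 mm·m/s
Steady-state rate R = (F_in − F_out)/L = (252.28 − 161.135) / 109000 m = 8.362e-04 mm/s.
R = 8.362e-04 × 3600 = 3.01 mm/hr.
Over 3.9 h: total = 3.01 × 3.9 = 11.739 ≈ 12 mm.

R ≈ 3.01 mm/hr; total ≈ 12 mm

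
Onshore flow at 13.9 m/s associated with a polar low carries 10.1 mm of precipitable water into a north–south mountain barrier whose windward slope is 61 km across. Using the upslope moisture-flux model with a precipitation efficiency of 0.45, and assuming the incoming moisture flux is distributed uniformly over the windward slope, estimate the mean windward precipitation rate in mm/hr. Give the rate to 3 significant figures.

R ≈ 3.73 mm/hr

Incoming column moisture flux per unit ridge length: F = V × PW = 13.9 × 10.1 = 140.39 mm·m/s.
Spread over the 61 km slope with efficiency ε = 0.45: R = ε·F/W = 0.45 × 140.39 / 61000 m = 1.036e-03 mm/s.
R = 1.036e-03 × 3600 = 3.73 mm/hr.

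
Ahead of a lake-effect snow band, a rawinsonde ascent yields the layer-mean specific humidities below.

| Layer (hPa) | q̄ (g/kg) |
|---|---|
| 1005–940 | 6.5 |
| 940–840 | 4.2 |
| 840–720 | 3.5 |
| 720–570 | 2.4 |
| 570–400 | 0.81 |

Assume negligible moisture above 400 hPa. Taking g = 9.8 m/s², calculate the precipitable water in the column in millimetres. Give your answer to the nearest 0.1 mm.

PW ≈ 18.0 mm

Precipitable water is the column-integrated vapour mass per unit area: PW = (1/g) Σ q̄ Δp, with q in kg/kg and Δp in Pa (1 kg/m² of water = 1 mm).
Layer 1005–940 hPa: Δp = 65 hPa = 6500 Pa, q̄ = 0.0065 kg/kg → 0.0065 × 6500 / 9.8 = 4.31 mm
Layer 940–840 hPa: Δp = 100 hPa = 10000 Pa, q̄ = 0.0042 kg/kg → 0.0042 × 10000 / 9.8 = 4.29 mm
Layer 840–720 hPa: Δp = 120 hPa = 12000 Pa, q̄ = 0.0035 kg/kg → 0.0035 × 12000 / 9.8 = 4.29 mm
Layer 720–570 hPa: Δp = 150 hPa = 15000 Pa, q̄ = 0.0024 kg/kg → 0.0024 × 15000 / 9.8 = 3.67 mm
Layer 570–400 hPa: Δp = 170 hPa = 17000 Pa, q̄ = 0.00081 kg/kg → 0.00081 × 17000 / 9.8 = 1.41 mm
PW = 4.31 + 4.29 + 4.29 + 3.67 + 1.41 = 17.97 ≈ 18.0 mm.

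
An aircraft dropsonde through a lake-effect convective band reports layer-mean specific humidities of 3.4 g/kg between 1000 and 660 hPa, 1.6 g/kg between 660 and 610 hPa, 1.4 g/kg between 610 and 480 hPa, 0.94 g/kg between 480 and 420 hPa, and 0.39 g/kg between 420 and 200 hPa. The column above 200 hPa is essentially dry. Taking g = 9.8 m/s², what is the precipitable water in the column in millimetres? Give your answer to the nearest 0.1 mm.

PW ≈ 15.9 mm

Precipitable water is the column-integrated vapour mass per unit area: PW = (1/g) Σ q̄ Δp, with q in kg/kg and Δp in Pa (1 kg/m² of water = 1 mm).
Layer 1000–660 hPa: Δp = 340 hPa = 34000 Pa, q̄ = 0.0034 kg/kg → 0.0034 × 34000 / 9.8 = 11.80 mm
Layer 660–610 hPa: Δp = 50 hPa = 5000 Pa, q̄ = 0.0016 kg/kg → 0.0016 × 5000 / 9.8 = 0.82 mm
Layer 610–480 hPa: Δp = 130 hPa = 13000 Pa, q̄ = 0.0014 kg/kg → 0.0014 × 13000 / 9.8 = 1.86 mm
Layer 480–420 hPa: Δp = 60 hPa = 6000 Pa, q̄ = 0.00094 kg/kg → 0.00094 × 6000 / 9.8 = 0.58 mm
Layer 420–200 hPa: Δp = 220 hPa = 22000 Pa, q̄ = 0.00039 kg/kg → 0.00039 × 22000 / 9.8 = 0.88 mm
PW = 11.80 + 0.82 + 1.86 + 0.58 + 0.88 = 15.94 ≈ 15.9 mm.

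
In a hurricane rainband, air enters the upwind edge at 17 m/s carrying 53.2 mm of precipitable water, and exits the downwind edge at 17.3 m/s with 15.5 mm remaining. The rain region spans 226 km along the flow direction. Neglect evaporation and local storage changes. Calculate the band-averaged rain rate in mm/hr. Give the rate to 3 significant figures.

R ≈ 10.1 mm/hr

Column moisture flux per unit crosswind length is F = V × PW.
Inflow: F_in = 17 × 53.2 = 904.4 mm·m/s
Outflow: F_out = 17.3 × 15.5 = 268.15 mm·m/s
Steady-state rate R = (F_in − F_out)/L = (904.4 − 268.15) / 226000 m = 2.815e-03 mm/s.
R = 2.815e-03 × 3600 = 10.1 mm/hr.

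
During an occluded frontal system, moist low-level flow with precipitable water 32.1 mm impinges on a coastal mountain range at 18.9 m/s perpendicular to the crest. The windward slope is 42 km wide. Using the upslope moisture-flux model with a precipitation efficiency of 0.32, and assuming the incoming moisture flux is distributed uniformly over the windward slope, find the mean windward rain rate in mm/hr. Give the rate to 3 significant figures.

R ≈ 16.6 mm/hr

Incoming column moisture flux per unit ridge length: F = V × PW = 18.9 × 32.1 = 606.69 mm·m/s.
Spread over the 42 km slope with efficiency ε = 0.32: R = ε·F/W = 0.32 × 606.69 / 42000 m = 4.622e-03 mm/s.
R = 4.622e-03 × 3600 = 16.6 mm/hr.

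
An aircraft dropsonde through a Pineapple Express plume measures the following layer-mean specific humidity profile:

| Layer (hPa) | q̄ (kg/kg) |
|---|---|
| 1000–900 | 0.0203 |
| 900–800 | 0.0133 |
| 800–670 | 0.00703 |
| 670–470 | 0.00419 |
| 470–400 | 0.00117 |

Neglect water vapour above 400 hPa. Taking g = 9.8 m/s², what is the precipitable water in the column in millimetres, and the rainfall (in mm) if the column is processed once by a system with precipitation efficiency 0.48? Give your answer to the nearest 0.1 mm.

Precipitable water is the column-integrated vapour mass per unit area: PW = (1/g) Σ q̄ Δp, with q in kg/kg and Δp in Pa (1 kg/m² of water = 1 mm).
Layer 1000–900 hPa: Δp = 100 hPa = 10000 Pa, q̄ = 0.0203 kg/kg → 0.0203 × 10000 / 9.8 = 20.71 mm
Layer 900–800 hPa: Δp = 100 hPa = 10000 Pa, q̄ = 0.0133 kg/kg → 0.0133 × 10000 / 9.8 = 13.57 mm
Layer 800–670 hPa: Δp = 130 hPa = 13000 Pa, q̄ = 0.00703 kg/kg → 0.00703 × 13000 / 9.8 = 9.33 mm
Layer 670–470 hPa: Δp = 200 hPa = 20000 Pa, q̄ = 0.00419 kg/kg → 0.00419 × 20000 / 9.8 = 8.55 mm
Layer 470–400 hPa: Δp = 70 hPa = 7000 Pa, q̄ = 0.00117 kg/kg → 0.00117 × 7000 / 9.8 = 0.84 mm
PW = 20.71 + 13.57 + 9.33 + 8.55 + 0.84 = 53.00 ≈ 53.0 mm.
Rainfall = ε × PW = 0.48 × 53.0 = 25.4 mm.

PW ≈ 53.0 mm; rainfall ≈ 25.4 mm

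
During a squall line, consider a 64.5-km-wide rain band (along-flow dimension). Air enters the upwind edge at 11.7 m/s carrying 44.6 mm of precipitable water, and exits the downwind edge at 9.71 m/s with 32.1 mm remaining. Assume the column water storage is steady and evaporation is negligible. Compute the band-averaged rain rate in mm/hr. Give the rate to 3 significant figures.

R ≈ 11.7 mm/hr

Column moisture flux per unit crosswind length is F = V × PW.
Inflow: F_in = 11.7 × 44.6 = 521.82 mm·m/s
Outflow: F_out = 9.71 × 32.1 = 311.691 mm·m/s
Steady-state rate R = (F_in − F_out)/L = (521.82 − 311.691) / 64500 m = 3.258e-03 mm/s.
R = 3.258e-03 × 3600 = 11.7 mm/hr.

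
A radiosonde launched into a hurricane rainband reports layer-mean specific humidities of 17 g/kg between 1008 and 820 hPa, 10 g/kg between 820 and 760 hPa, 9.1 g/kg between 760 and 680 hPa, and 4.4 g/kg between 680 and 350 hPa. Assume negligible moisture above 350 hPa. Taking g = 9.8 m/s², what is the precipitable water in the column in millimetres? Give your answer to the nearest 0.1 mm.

PW ≈ 61.0 mm

Precipitable water is the column-integrated vapour mass per unit area: PW = (1/g) Σ q̄ Δp, with q in kg/kg and Δp in Pa (1 kg/m² of water = 1 mm).
Layer 1008–820 hPa: Δp = 188 hPa = 18800 Pa, q̄ = 0.017 kg/kg → 0.017 × 18800 / 9.8 = 32.61 mm
Layer 820–760 hPa: Δp = 60 hPa = 6000 Pa, q̄ = 0.01 kg/kg → 0.01 × 6000 / 9.8 = 6.12 mm
Layer 760–680 hPa: Δp = 80 hPa = 8000 Pa, q̄ = 0.0091 kg/kg → 0.0091 × 8000 / 9.8 = 7.43 mm
Layer 680–350 hPa: Δp = 330 hPa = 33000 Pa, q̄ = 0.0044 kg/kg → 0.0044 × 33000 / 9.8 = 14.82 mm
PW = 32.61 + 6.12 + 7.43 + 14.82 = 60.98 ≈ 61.0 mm.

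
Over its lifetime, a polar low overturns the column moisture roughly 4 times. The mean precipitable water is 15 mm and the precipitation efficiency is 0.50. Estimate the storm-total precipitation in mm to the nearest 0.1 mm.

precipitation ≈ 30.0 mm

Each cycle deposits ε × PW = 0.50 × 15 = 7.5 mm.
Over 4 cycles: 4 × 7.5 = 30.0 mm.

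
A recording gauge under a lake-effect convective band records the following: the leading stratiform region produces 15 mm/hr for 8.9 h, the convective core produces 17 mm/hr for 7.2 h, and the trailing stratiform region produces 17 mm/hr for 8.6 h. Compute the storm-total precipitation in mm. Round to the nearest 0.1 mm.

Total = Σ Rᵢ Δtᵢ = 15 × 8.9 + 17 × 7.2 + 17 × 8.6
      = 133.5 + 122.4 + 146.2 = 402.1 mm.

total ≈ 402.1 mm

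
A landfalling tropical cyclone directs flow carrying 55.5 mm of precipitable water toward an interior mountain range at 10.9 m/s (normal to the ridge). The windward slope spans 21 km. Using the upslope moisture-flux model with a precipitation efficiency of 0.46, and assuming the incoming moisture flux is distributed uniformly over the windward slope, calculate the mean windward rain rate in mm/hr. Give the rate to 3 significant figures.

R ≈ 47.7 mm/hr

Incoming column moisture flux per unit ridge length: F = V × PW = 10.9 × 55.5 = 604.95 mm·m/s.
Spread over the 21 km slope with efficiency ε = 0.46: R = ε·F/W = 0.46 × 604.95 / 21000 m = 1.325e-02 mm/s.
R = 1.325e-02 × 3600 = 47.7 mm/hr.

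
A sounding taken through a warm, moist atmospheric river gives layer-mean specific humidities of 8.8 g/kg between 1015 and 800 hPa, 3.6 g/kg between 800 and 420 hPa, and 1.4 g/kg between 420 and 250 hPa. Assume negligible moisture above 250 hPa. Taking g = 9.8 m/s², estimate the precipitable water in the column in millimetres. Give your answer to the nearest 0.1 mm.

Precipitable water is the column-integrated vapour mass per unit area: PW = (1/g) Σ q̄ Δp, with q in kg/kg and Δp in Pa (1 kg/m² of water = 1 mm).
Layer 1015–800 hPa: Δp = 215 hPa = 21500 Pa, q̄ = 0.0088 kg/kg → 0.0088 × 21500 / 9.8 = 19.31 mm
Layer 800–420 hPa: Δp = 380 hPa = 38000 Pa, q̄ = 0.0036 kg/kg → 0.0036 × 38000 / 9.8 = 13.96 mm
Layer 420–250 hPa: Δp = 170 hPa = 17000 Pa, q̄ = 0.0014 kg/kg → 0.0014 × 17000 / 9.8 = 2.43 mm
PW = 19.31 + 13.96 + 2.43 = 35.70 ≈ 35.7 mm.

PW ≈ 35.7 mm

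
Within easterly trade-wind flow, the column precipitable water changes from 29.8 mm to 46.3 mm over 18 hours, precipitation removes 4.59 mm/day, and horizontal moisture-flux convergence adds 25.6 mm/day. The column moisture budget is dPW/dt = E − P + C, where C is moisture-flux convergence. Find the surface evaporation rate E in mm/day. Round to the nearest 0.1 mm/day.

dPW/dt = (46.3 − 29.8) mm / (18/24 day) = +22.000 mm/day.
E = dPW/dt + P − C = (+22.000) + 4.59 − (25.6) = 1.0 mm/day.

E ≈ 1.0 mm/day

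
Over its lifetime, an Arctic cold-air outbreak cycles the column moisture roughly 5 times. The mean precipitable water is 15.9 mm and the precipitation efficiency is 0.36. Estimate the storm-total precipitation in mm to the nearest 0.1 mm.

Each cycle deposits ε × PW = 0.36 × 15.9 = 5.724 mm.
Over 5 cycles: 5 × 5.724 = 28.6 mm.

precipitation ≈ 28.6 mm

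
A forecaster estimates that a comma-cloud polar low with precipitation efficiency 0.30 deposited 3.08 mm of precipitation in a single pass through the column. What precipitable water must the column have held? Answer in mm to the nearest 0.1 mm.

PW = precipitation / ε = 3.08 / 0.30 = 10.3 mm.

PW ≈ 10.3 mm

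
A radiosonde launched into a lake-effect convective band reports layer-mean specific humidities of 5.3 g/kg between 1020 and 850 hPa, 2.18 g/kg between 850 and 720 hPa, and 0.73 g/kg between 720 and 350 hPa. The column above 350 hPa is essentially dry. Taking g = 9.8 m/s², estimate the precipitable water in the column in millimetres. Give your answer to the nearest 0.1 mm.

Precipitable water is the column-integrated vapour mass per unit area: PW = (1/g) Σ q̄ Δp, with q in kg/kg and Δp in Pa (1 kg/m² of water = 1 mm).
Layer 1020–850 hPa: Δp = 170 hPa = 17000 Pa, q̄ = 0.0053 kg/kg → 0.0053 × 17000 / 9.8 = 9.19 mm
Layer 850–720 hPa: Δp = 130 hPa = 13000 Pa, q̄ = 0.00218 kg/kg → 0.00218 × 13000 / 9.8 = 2.89 mm
Layer 720–350 hPa: Δp = 370 hPa = 37000 Pa, q̄ = 0.00073 kg/kg → 0.00073 × 37000 / 9.8 = 2.76 mm
PW = 9.19 + 2.89 + 2.76 = 14.84 ≈ 14.8 mm.

PW ≈ 14.8 mm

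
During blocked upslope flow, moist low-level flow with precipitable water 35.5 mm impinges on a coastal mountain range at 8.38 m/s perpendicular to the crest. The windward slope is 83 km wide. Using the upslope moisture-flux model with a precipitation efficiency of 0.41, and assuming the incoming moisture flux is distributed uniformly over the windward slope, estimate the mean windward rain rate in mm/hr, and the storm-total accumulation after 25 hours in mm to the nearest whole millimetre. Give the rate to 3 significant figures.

Incoming column moisture flux per unit ridge length: F = V × PW = 8.38 × 35.5 = 297.49 mm·m/s.
Spread over the 83 km slope with efficiency ε = 0.41: R = ε·F/W = 0.41 × 297.49 / 83000 m = 1.470e-03 mm/s.
R = 1.470e-03 × 3600 = 5.29 mm/hr.
Over 25 h: total = 5.29 × 25 = 132.25 ≈ 132 mm.

R ≈ 5.29 mm/hr; total ≈ 132 mm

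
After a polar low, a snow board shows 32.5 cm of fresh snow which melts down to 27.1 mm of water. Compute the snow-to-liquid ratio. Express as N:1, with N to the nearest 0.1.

Ratio = snow depth / SWE = 325 mm / 27.1 mm = 12.0, i.e. 12.0:1.

ratio ≈ 12.0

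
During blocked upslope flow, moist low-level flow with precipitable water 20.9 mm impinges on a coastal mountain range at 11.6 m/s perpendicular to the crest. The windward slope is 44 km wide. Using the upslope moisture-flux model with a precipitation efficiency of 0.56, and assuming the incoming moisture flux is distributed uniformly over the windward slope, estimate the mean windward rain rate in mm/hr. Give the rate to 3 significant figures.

R ≈ 11.1 mm/hr

Incoming column moisture flux per unit ridge length: F = V × PW = 11.6 × 20.9 = 242.44 mm·m/s.
Spread over the 44 km slope with efficiency ε = 0.56: R = ε·F/W = 0.56 × 242.44 / 44000 m = 3.086e-03 mm/s.
R = 3.086e-03 × 3600 = 11.1 mm/hr.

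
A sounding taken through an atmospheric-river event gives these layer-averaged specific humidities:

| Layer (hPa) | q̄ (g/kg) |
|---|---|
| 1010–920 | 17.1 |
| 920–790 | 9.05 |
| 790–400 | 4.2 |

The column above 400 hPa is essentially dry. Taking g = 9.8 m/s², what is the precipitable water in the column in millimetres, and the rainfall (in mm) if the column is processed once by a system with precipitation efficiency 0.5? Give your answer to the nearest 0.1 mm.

PW ≈ 44.4 mm; rainfall ≈ 22.2 mm

Precipitable water is the column-integrated vapour mass per unit area: PW = (1/g) Σ q̄ Δp, with q in kg/kg and Δp in Pa (1 kg/m² of water = 1 mm).
Layer 1010–920 hPa: Δp = 90 hPa = 9000 Pa, q̄ = 0.0171 kg/kg → 0.0171 × 9000 / 9.8 = 15.70 mm
Layer 920–790 hPa: Δp = 130 hPa = 13000 Pa, q̄ = 0.00905 kg/kg → 0.00905 × 13000 / 9.8 = 12.01 mm
Layer 790–400 hPa: Δp = 390 hPa = 39000 Pa, q̄ = 0.0042 kg/kg → 0.0042 × 39000 / 9.8 = 16.71 mm
PW = 15.70 + 12.01 + 16.71 = 44.42 ≈ 44.4 mm.
Rainfall = ε × PW = 0.5 × 44.4 = 22.2 mm.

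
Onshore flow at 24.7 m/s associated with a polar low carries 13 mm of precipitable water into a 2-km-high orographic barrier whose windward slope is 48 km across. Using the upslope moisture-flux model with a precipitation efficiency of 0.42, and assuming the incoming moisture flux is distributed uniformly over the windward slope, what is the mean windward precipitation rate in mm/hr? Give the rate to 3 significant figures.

Incoming column moisture flux per unit ridge length: F = V × PW = 24.7 × 13 = 321.1 mm·m/s.
Spread over the 48 km slope with efficiency ε = 0.42: R = ε·F/W = 0.42 × 321.1 / 48000 m = 2.810e-03 mm/s.
R = 2.810e-03 × 3600 = 10.1 mm/hr.

R ≈ 10.1 mm/hr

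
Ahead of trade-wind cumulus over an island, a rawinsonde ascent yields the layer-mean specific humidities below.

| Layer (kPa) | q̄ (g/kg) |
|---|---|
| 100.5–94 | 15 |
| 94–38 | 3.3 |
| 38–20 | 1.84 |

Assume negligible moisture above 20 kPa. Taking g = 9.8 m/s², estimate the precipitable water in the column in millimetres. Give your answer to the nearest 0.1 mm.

PW ≈ 32.2 mm

Precipitable water is the column-integrated vapour mass per unit area: PW = (1/g) Σ q̄ Δp, with q in kg/kg and Δp in Pa (1 kg/m² of water = 1 mm).
Layer 100.5–94 kPa: Δp = 65 hPa = 6500 Pa, q̄ = 0.015 kg/kg → 0.015 × 6500 / 9.8 = 9.95 mm
Layer 94–38 kPa: Δp = 560 hPa = 56000 Pa, q̄ = 0.0033 kg/kg → 0.0033 × 56000 / 9.8 = 18.86 mm
Layer 38–20 kPa: Δp = 180 hPa = 18000 Pa, q̄ = 0.00184 kg/kg → 0.00184 × 18000 / 9.8 = 3.38 mm
PW = 9.95 + 18.86 + 3.38 = 32.19 ≈ 32.2 mm.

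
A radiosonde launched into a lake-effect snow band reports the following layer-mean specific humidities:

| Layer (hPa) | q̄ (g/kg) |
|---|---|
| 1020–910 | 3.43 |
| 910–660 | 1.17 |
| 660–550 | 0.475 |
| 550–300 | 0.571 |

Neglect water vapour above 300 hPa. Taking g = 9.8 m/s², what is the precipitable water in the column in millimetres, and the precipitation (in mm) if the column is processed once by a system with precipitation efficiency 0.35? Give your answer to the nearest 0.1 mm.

Precipitable water is the column-integrated vapour mass per unit area: PW = (1/g) Σ q̄ Δp, with q in kg/kg and Δp in Pa (1 kg/m² of water = 1 mm).
Layer 1020–910 hPa: Δp = 110 hPa = 11000 Pa, q̄ = 0.00343 kg/kg → 0.00343 × 11000 / 9.8 = 3.85 mm
Layer 910–660 hPa: Δp = 250 hPa = 25000 Pa, q̄ = 0.00117 kg/kg → 0.00117 × 25000 / 9.8 = 2.98 mm
Layer 660–550 hPa: Δp = 110 hPa = 11000 Pa, q̄ = 0.000475 kg/kg → 0.000475 × 11000 / 9.8 = 0.53 mm
Layer 550–300 hPa: Δp = 250 hPa = 25000 Pa, q̄ = 0.000571 kg/kg → 0.000571 × 25000 / 9.8 = 1.46 mm
PW = 3.85 + 2.98 + 0.53 + 1.46 = 8.82 ≈ 8.8 mm.
Precipitation = ε × PW = 0.35 × 8.8 = 3.1 mm.

PW ≈ 8.8 mm; precipitation ≈ 3.1 mm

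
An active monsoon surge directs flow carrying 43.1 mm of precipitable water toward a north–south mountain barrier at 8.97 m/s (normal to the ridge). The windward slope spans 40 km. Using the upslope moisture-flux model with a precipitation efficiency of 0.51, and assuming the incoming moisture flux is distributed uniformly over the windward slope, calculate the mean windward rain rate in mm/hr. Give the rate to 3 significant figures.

Incoming column moisture flux per unit ridge length: F = V × PW = 8.97 × 43.1 = 386.607 mm·m/s.
Spread over the 40 km slope with efficiency ε = 0.51: R = ε·F/W = 0.51 × 386.607 / 40000 m = 4.929e-03 mm/s.
R = 4.929e-03 × 3600 = 17.7 mm/hr.

R ≈ 17.7 mm/hr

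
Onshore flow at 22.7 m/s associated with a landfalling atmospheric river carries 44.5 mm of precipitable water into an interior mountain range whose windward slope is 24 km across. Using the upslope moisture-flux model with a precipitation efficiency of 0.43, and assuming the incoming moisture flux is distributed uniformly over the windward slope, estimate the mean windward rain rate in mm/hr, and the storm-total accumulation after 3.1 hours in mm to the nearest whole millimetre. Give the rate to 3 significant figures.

Incoming column moisture flux per unit ridge length: F = V × PW = 22.7 × 44.5 = 1010.15 mm·m/s.
Spread over the 24 km slope with efficiency ε = 0.43: R = ε·F/W = 0.43 × 1010.15 / 24000 m = 1.810e-02 mm/s.
R = 1.810e-02 × 3600 = 65.2 mm/hr.
Over 3.1 h: total = 65.2 × 3.1 = 202.12 ≈ 202 mm.

R ≈ 65.2 mm/hr; total ≈ 202 mm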